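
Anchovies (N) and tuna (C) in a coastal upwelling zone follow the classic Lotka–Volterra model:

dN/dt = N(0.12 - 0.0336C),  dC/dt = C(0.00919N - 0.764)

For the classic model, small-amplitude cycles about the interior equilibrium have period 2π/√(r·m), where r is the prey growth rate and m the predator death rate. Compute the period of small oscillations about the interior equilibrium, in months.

T ≈ 20.8 months

Here r = 0.12 and m = 0.764, so r·m = 0.0917.
ω = √0.0917 = 0.303 per month, hence T = 2π/ω ≈ 20.8 months.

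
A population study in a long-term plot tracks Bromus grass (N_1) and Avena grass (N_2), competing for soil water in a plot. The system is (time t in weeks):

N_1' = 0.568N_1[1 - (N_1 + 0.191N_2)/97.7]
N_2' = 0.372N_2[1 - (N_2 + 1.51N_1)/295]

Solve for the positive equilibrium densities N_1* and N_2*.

N_1* ≈ 58.1, N_2* ≈ 207

Setting both brackets to zero gives the nullclines N_1 + 0.191N_2 = 97.7 and 1.51N_1 + N_2 = 295.
Substituting N_2 = 295 - 1.51N_1 into the first: N_1(1 - 0.191·1.51) = 97.7 - 0.191·295.
So N_1* = 41.4/0.712 = 58.1, and then N_2* = 295 - 1.51·58.1 = 207.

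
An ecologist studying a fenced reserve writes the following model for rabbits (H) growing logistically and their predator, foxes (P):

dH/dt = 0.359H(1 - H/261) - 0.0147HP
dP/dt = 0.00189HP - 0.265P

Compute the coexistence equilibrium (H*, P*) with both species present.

H* ≈ 140, P* ≈ 11.3

From dP/dt = 0 with P > 0: 0.00189H* = 0.265, so H* = 140.
Substitute into dH/dt = 0: 0.359(1 - 140/261) = 0.0147P*.
The bracket is 0.463, giving P* = 0.166/0.0147 = 11.3.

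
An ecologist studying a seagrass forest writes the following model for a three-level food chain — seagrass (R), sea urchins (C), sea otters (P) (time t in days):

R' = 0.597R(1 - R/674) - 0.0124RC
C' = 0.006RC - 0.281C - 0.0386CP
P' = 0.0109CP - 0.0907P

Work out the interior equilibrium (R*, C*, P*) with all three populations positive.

R* ≈ 558, C* ≈ 8.32, P* ≈ 79.4

From dP/dt = 0: 0.0109C* = 0.0907, so C* = 8.32.
From dR/dt = 0: 0.597(1 - R*/674) = 0.0124·8.32, giving R* = 674·(1 - 0.173) = 558.
From dC/dt = 0: 0.006·558 - 0.281 = 0.0386P*, so P* = 3.06/0.0386 = 79.4.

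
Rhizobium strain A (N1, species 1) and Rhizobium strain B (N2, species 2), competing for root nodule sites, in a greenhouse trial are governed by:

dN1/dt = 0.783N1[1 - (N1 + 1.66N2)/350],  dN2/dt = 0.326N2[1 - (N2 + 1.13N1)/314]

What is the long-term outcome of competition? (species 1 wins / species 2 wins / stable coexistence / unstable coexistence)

Compare the nullcline intercepts: K1/α12 = 350/1.66 = 211 < K2 = 314; K2/α21 = 314/1.13 = 278 < K1 = 350.
Since both are reversed, neither can invade when rare; the interior point is a saddle.

unstable coexistence (outcome depends on initial conditions)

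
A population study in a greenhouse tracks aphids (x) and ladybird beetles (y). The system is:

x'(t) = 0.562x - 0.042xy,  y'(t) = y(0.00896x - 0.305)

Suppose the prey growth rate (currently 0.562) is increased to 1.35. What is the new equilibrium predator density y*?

y* ≈ 32.1

At the interior fixed point, setting dx/dt = 0 with x > 0 fixes y* = (prey growth rate)/(xy coefficient) — independent of the other coefficients.
With the change, y* = 1.35/0.042 = 32.1; it rises from 13.4.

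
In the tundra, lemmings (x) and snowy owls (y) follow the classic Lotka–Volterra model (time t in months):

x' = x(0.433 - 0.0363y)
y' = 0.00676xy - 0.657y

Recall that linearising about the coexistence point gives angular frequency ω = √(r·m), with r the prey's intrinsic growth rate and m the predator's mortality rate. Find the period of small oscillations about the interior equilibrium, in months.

Here r = 0.433 and m = 0.657, so r·m = 0.284.
ω = √0.284 = 0.533 per month, hence T = 2π/ω ≈ 11.8 months.

T ≈ 11.8 months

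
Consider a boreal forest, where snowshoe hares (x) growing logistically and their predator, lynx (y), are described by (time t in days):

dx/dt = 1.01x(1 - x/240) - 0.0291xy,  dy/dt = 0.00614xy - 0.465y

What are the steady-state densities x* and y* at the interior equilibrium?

x* ≈ 75.7, y* ≈ 23.8

From dy/dt = 0 with y > 0: 0.00614x* = 0.465, so x* = 75.7.
Substitute into dx/dt = 0: 1.01(1 - 75.7/240) = 0.0291y*.
The bracket is 0.684, giving y* = 0.691/0.0291 = 23.8.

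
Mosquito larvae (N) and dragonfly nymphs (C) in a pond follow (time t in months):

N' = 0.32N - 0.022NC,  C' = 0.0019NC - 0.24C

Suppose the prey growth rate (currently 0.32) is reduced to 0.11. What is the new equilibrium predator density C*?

At the interior fixed point, setting dN/dt = 0 with N > 0 fixes C* = (prey growth rate)/(NC coefficient) — independent of the other coefficients.
With the change, C* = 0.11/0.022 = 5; it falls from 14.5.

C* ≈ 5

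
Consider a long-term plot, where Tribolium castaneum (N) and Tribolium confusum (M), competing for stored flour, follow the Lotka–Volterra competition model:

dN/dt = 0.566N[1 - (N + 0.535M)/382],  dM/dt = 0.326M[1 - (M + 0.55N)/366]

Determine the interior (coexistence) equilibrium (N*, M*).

Setting both brackets to zero gives the nullclines N + 0.535M = 382 and 0.55N + M = 366.
Substituting M = 366 - 0.55N into the first: N(1 - 0.535·0.55) = 382 - 0.535·366.
So N* = 186/0.706 = 264, and then M* = 366 - 0.55·264 = 221.

N* ≈ 264, M* ≈ 221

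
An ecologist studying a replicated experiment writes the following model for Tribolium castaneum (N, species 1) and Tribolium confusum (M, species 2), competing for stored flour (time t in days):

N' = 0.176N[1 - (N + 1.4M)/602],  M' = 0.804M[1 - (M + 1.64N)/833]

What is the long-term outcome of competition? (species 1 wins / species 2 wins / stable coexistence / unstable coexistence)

unstable coexistence (outcome depends on initial conditions)

Compare the nullcline intercepts: K1/α12 = 602/1.4 = 430 < K2 = 833; K2/α21 = 833/1.64 = 508 < K1 = 602.
Since both are reversed, neither can invade when rare; the interior point is a saddle.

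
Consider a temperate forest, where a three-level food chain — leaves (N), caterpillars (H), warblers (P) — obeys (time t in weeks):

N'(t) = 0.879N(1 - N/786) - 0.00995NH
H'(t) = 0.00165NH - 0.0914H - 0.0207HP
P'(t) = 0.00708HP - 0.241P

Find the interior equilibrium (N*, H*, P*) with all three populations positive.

N* ≈ 483, H* ≈ 34, P* ≈ 34.1

From dP/dt = 0: 0.00708H* = 0.241, so H* = 34.
From dN/dt = 0: 0.879(1 - N*/786) = 0.00995·34, giving N* = 786·(1 - 0.385) = 483.
From dH/dt = 0: 0.00165·483 - 0.0914 = 0.0207P*, so P* = 0.706/0.0207 = 34.1.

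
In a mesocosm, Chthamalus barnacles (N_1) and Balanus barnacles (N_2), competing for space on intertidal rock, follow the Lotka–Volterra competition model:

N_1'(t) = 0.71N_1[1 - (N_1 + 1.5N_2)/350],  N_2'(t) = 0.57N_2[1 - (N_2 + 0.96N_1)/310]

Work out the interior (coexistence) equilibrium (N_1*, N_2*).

Setting both brackets to zero gives the nullclines N_1 + 1.5N_2 = 350 and 0.96N_1 + N_2 = 310.
Substituting N_2 = 310 - 0.96N_1 into the first: N_1(1 - 1.5·0.96) = 350 - 1.5·310.
So N_1* = -115/-0.44 = 261, and then N_2* = 310 - 0.96·261 = 59.1.

N_1* ≈ 261, N_2* ≈ 59.1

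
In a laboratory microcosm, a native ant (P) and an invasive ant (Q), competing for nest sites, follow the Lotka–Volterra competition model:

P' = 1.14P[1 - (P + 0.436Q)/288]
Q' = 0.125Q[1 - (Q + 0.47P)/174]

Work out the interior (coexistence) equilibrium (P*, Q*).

P* ≈ 267, Q* ≈ 48.6

Setting both brackets to zero gives the nullclines P + 0.436Q = 288 and 0.47P + Q = 174.
Substituting Q = 174 - 0.47P into the first: P(1 - 0.436·0.47) = 288 - 0.436·174.
So P* = 212/0.795 = 267, and then Q* = 174 - 0.47·267 = 48.6.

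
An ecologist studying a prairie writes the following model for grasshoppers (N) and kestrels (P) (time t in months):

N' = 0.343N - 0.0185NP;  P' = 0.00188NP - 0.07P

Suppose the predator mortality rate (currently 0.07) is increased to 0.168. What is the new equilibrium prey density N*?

At the interior fixed point, setting dP/dt = 0 with P > 0 fixes N* = (predator death rate)/(NP coefficient) — independent of the other coefficients.
With the change, N* = 0.168/0.00188 = 89.4; it rises from 37.2.

N* ≈ 89.4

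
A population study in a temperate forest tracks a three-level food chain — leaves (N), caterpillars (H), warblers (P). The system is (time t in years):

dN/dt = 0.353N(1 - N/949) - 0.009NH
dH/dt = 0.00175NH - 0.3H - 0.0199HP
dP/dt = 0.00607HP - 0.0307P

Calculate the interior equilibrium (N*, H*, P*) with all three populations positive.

N* ≈ 827, H* ≈ 5.06, P* ≈ 57.6

From dP/dt = 0: 0.00607H* = 0.0307, so H* = 5.06.
From dN/dt = 0: 0.353(1 - N*/949) = 0.009·5.06, giving N* = 949·(1 - 0.129) = 827.
From dH/dt = 0: 0.00175·827 - 0.3 = 0.0199P*, so P* = 1.15/0.0199 = 57.6.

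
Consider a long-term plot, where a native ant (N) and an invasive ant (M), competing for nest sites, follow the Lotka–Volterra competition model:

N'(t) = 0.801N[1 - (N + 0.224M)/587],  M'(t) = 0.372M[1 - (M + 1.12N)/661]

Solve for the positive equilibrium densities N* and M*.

N* ≈ 586, M* ≈ 4.75

Setting both brackets to zero gives the nullclines N + 0.224M = 587 and 1.12N + M = 661.
Substituting M = 661 - 1.12N into the first: N(1 - 0.224·1.12) = 587 - 0.224·661.
So N* = 439/0.749 = 586, and then M* = 661 - 1.12·586 = 4.75.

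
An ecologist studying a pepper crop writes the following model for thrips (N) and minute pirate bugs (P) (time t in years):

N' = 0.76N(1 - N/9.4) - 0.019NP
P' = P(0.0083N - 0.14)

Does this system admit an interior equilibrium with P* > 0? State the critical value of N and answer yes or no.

Threshold N = 16.9; K < 16.9, so no, the predator goes extinct.

The predator equation gives dP/dt > 0 only when N > 0.14/0.0083 = 16.9.
Without the predator, N → K = 9.4. Since 9.4 < 16.9, the predator cannot invade.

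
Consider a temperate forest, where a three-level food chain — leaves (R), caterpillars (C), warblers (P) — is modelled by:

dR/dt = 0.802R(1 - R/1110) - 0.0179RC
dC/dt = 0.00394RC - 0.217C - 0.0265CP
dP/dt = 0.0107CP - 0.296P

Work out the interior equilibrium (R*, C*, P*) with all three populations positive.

R* ≈ 425, C* ≈ 27.7, P* ≈ 54.9

From dP/dt = 0: 0.0107C* = 0.296, so C* = 27.7.
From dR/dt = 0: 0.802(1 - R*/1110) = 0.0179·27.7, giving R* = 1110·(1 - 0.617) = 425.
From dC/dt = 0: 0.00394·425 - 0.217 = 0.0265P*, so P* = 1.46/0.0265 = 54.9.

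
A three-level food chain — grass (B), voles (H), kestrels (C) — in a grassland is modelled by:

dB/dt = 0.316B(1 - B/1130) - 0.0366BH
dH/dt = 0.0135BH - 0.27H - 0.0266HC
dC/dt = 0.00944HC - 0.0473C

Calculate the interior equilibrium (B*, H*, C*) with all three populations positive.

From dC/dt = 0: 0.00944H* = 0.0473, so H* = 5.01.
From dB/dt = 0: 0.316(1 - B*/1130) = 0.0366·5.01, giving B* = 1130·(1 - 0.58) = 474.
From dH/dt = 0: 0.0135·474 - 0.27 = 0.0266C*, so C* = 6.13/0.0266 = 231.

B* ≈ 474, H* ≈ 5.01, C* ≈ 231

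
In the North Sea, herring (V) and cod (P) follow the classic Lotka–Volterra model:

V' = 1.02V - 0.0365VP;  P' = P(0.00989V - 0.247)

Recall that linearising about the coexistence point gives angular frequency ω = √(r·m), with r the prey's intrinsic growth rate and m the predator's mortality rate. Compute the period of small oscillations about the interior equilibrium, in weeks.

T ≈ 12.5 weeks

Here r = 1.02 and m = 0.247, so r·m = 0.252.
ω = √0.252 = 0.502 per week, hence T = 2π/ω ≈ 12.5 weeks.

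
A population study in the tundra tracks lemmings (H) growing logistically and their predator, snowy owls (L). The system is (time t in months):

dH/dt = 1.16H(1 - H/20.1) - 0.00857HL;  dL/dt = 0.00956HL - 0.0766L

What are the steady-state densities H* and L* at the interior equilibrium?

H* ≈ 8.01, L* ≈ 81.4

From dL/dt = 0 with L > 0: 0.00956H* = 0.0766, so H* = 8.01.
Substitute into dH/dt = 0: 1.16(1 - 8.01/20.1) = 0.00857L*.
The bracket is 0.601, giving L* = 0.698/0.00857 = 81.4.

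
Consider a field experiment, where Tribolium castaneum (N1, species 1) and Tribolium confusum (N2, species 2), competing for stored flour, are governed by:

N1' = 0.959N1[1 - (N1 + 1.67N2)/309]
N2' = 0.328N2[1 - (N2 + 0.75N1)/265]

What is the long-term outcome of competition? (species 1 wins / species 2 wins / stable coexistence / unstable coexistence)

Compare the nullcline intercepts: K1/α12 = 309/1.67 = 185 < K2 = 265; K2/α21 = 265/0.75 = 353 > K1 = 309.
Since the inequalities point opposite ways, species 2 can invade but species 1 cannot.

species 2 excludes species 1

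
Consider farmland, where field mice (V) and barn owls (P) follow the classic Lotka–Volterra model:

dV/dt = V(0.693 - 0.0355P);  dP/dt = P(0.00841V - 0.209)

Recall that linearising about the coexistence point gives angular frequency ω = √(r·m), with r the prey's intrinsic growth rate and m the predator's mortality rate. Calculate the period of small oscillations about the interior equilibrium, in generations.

Here r = 0.693 and m = 0.209, so r·m = 0.145.
ω = √0.145 = 0.381 per generation, hence T = 2π/ω ≈ 16.5 generations.

T ≈ 16.5 generations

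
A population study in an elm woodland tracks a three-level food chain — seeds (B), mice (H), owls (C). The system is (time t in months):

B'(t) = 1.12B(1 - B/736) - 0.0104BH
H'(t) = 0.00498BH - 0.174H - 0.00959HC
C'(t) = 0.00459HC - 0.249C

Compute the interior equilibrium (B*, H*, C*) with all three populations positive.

B* ≈ 365, H* ≈ 54.2, C* ≈ 172

From dC/dt = 0: 0.00459H* = 0.249, so H* = 54.2.
From dB/dt = 0: 1.12(1 - B*/736) = 0.0104·54.2, giving B* = 736·(1 - 0.504) = 365.
From dH/dt = 0: 0.00498·365 - 0.174 = 0.00959C*, so C* = 1.64/0.00959 = 172.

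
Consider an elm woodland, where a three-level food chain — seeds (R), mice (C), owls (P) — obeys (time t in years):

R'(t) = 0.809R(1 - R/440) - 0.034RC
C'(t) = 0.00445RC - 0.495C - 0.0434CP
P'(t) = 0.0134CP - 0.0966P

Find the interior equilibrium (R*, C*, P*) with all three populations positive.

From dP/dt = 0: 0.0134C* = 0.0966, so C* = 7.21.
From dR/dt = 0: 0.809(1 - R*/440) = 0.034·7.21, giving R* = 440·(1 - 0.303) = 307.
From dC/dt = 0: 0.00445·307 - 0.495 = 0.0434P*, so P* = 0.87/0.0434 = 20.

R* ≈ 307, C* ≈ 7.21, P* ≈ 20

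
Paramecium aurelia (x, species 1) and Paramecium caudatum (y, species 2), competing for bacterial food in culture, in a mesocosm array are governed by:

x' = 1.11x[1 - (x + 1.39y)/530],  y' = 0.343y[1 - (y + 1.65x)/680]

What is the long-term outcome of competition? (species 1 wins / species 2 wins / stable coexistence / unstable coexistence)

unstable coexistence (outcome depends on initial conditions)

Compare the nullcline intercepts: K1/α12 = 530/1.39 = 381 < K2 = 680; K2/α21 = 680/1.65 = 412 < K1 = 530.
Since both are reversed, neither can invade when rare; the interior point is a saddle.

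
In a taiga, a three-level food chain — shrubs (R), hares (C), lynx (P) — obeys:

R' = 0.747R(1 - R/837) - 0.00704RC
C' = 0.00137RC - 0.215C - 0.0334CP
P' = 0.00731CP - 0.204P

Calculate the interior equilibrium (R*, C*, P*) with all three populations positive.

R* ≈ 617, C* ≈ 27.9, P* ≈ 18.9

From dP/dt = 0: 0.00731C* = 0.204, so C* = 27.9.
From dR/dt = 0: 0.747(1 - R*/837) = 0.00704·27.9, giving R* = 837·(1 - 0.263) = 617.
From dC/dt = 0: 0.00137·617 - 0.215 = 0.0334P*, so P* = 0.63/0.0334 = 18.9.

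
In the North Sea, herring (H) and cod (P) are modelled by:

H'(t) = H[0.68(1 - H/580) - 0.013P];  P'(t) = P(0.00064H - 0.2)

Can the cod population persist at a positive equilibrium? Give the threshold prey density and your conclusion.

Threshold H = 312; K > 312, so yes, the predator persists.

The predator equation gives dP/dt > 0 only when H > 0.2/0.00064 = 312.
Without the predator, H → K = 580. Since 580 > 312, the predator can invade and persist.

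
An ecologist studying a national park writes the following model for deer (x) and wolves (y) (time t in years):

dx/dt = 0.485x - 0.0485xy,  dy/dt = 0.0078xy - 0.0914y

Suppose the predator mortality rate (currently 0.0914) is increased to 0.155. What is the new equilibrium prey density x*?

x* ≈ 19.9

At the interior fixed point, setting dy/dt = 0 with y > 0 fixes x* = (predator death rate)/(xy coefficient) — independent of the other coefficients.
With the change, x* = 0.155/0.0078 = 19.9; it rises from 11.7.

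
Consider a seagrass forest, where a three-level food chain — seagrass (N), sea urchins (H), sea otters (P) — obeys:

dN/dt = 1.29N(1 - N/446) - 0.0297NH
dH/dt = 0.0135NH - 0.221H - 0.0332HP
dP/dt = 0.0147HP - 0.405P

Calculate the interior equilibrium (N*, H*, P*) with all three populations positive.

From dP/dt = 0: 0.0147H* = 0.405, so H* = 27.6.
From dN/dt = 0: 1.29(1 - N*/446) = 0.0297·27.6, giving N* = 446·(1 - 0.634) = 163.
From dH/dt = 0: 0.0135·163 - 0.221 = 0.0332P*, so P* = 1.98/0.0332 = 59.7.

N* ≈ 163, H* ≈ 27.6, P* ≈ 59.7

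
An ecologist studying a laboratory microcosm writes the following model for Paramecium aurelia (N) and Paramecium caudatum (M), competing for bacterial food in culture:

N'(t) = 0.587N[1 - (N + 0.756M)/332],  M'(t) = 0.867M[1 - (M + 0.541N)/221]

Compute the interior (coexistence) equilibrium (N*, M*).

Setting both brackets to zero gives the nullclines N + 0.756M = 332 and 0.541N + M = 221.
Substituting M = 221 - 0.541N into the first: N(1 - 0.756·0.541) = 332 - 0.756·221.
So N* = 165/0.591 = 279, and then M* = 221 - 0.541·279 = 70.

N* ≈ 279, M* ≈ 70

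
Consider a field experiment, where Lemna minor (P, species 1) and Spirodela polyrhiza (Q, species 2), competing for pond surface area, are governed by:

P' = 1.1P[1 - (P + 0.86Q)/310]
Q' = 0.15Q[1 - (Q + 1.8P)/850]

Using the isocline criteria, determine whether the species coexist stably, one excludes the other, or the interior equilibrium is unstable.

Compare the nullcline intercepts: K1/α12 = 310/0.86 = 360 < K2 = 850; K2/α21 = 850/1.8 = 472 > K1 = 310.
Since the inequalities point opposite ways, species 2 can invade but species 1 cannot.

species 2 excludes species 1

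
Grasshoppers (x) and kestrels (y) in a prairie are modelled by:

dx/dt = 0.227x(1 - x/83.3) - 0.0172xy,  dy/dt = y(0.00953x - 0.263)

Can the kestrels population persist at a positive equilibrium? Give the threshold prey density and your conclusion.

The predator equation gives dy/dt > 0 only when x > 0.263/0.00953 = 27.6.
Without the predator, x → K = 83.3. Since 83.3 > 27.6, the predator can invade and persist.

Threshold x = 27.6; K > 27.6, so yes, the predator persists.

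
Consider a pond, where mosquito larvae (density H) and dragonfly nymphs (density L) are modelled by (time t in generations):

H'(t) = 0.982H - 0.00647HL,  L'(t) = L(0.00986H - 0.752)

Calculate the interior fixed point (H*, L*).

H* ≈ 76.3, L* ≈ 152

Set dL/dt = 0 with L > 0: 0.00986H - 0.752 = 0, so H* = 0.752/0.00986 = 76.3.
Set dH/dt = 0 with H > 0: 0.982 - 0.00647L = 0, so L* = 0.982/0.00647 = 152.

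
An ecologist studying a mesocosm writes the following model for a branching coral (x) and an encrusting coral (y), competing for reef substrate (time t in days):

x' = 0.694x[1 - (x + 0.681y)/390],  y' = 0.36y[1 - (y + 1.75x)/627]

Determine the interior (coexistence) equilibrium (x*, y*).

x* ≈ 193, y* ≈ 289

Setting both brackets to zero gives the nullclines x + 0.681y = 390 and 1.75x + y = 627.
Substituting y = 627 - 1.75x into the first: x(1 - 0.681·1.75) = 390 - 0.681·627.
So x* = -37/-0.192 = 193, and then y* = 627 - 1.75·193 = 289.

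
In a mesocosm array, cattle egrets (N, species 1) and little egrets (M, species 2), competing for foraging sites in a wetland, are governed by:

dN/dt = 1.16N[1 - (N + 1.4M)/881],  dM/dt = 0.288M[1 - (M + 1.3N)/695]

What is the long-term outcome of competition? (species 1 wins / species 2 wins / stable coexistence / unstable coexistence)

unstable coexistence (outcome depends on initial conditions)

Compare the nullcline intercepts: K1/α12 = 881/1.4 = 629 < K2 = 695; K2/α21 = 695/1.3 = 535 < K1 = 881.
Since both are reversed, neither can invade when rare; the interior point is a saddle.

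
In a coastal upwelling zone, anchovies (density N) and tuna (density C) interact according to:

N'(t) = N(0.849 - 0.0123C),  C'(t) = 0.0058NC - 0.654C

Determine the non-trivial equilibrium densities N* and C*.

Set dC/dt = 0 with C > 0: 0.0058N - 0.654 = 0, so N* = 0.654/0.0058 = 113.
Set dN/dt = 0 with N > 0: 0.849 - 0.0123C = 0, so C* = 0.849/0.0123 = 69.

N* ≈ 113, C* ≈ 69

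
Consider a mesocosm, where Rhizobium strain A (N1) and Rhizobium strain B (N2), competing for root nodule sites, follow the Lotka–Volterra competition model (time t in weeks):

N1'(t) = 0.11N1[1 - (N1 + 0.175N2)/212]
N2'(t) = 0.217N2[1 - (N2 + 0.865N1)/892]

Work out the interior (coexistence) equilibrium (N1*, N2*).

Setting both brackets to zero gives the nullclines N1 + 0.175N2 = 212 and 0.865N1 + N2 = 892.
Substituting N2 = 892 - 0.865N1 into the first: N1(1 - 0.175·0.865) = 212 - 0.175·892.
So N1* = 55.9/0.849 = 65.9, and then N2* = 892 - 0.865·65.9 = 835.

N1* ≈ 65.9, N2* ≈ 835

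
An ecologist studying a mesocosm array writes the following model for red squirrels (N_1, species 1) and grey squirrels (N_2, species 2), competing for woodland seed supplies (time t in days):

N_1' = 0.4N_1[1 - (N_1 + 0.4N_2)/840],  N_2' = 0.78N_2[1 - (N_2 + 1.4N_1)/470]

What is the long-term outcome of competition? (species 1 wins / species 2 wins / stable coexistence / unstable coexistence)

species 1 excludes species 2

Compare the nullcline intercepts: K1/α12 = 840/0.4 = 2100 > K2 = 470; K2/α21 = 470/1.4 = 336 < K1 = 840.
Since the inequalities point opposite ways, species 1 can invade but species 2 cannot.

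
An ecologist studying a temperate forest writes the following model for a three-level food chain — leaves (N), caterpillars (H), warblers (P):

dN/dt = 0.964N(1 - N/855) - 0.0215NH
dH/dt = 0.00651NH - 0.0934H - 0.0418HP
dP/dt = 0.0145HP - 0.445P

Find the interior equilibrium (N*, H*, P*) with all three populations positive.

N* ≈ 270, H* ≈ 30.7, P* ≈ 39.8

From dP/dt = 0: 0.0145H* = 0.445, so H* = 30.7.
From dN/dt = 0: 0.964(1 - N*/855) = 0.0215·30.7, giving N* = 855·(1 - 0.684) = 270.
From dH/dt = 0: 0.00651·270 - 0.0934 = 0.0418P*, so P* = 1.66/0.0418 = 39.8.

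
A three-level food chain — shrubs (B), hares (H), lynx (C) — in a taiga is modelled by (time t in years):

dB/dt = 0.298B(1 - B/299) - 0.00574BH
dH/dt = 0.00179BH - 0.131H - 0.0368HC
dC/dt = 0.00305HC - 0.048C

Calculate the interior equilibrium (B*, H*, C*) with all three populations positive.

From dC/dt = 0: 0.00305H* = 0.048, so H* = 15.7.
From dB/dt = 0: 0.298(1 - B*/299) = 0.00574·15.7, giving B* = 299·(1 - 0.303) = 208.
From dH/dt = 0: 0.00179·208 - 0.131 = 0.0368C*, so C* = 0.242/0.0368 = 6.58.

B* ≈ 208, H* ≈ 15.7, C* ≈ 6.58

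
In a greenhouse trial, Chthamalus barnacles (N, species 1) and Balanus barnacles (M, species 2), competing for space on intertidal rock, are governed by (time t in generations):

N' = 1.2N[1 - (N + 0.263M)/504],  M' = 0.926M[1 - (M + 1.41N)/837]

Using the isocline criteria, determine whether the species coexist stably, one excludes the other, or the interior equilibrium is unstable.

stable coexistence

Compare the nullcline intercepts: K1/α12 = 504/0.263 = 1920 > K2 = 837; K2/α21 = 837/1.41 = 594 > K1 = 504.
Since both inequalities hold, each species can invade when rare, so the interior equilibrium is stable.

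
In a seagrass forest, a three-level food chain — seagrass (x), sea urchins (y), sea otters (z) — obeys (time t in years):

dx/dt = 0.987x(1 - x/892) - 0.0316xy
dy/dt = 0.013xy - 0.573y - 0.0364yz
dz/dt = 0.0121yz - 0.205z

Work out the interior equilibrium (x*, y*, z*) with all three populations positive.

x* ≈ 408, y* ≈ 16.9, z* ≈ 130

From dz/dt = 0: 0.0121y* = 0.205, so y* = 16.9.
From dx/dt = 0: 0.987(1 - x*/892) = 0.0316·16.9, giving x* = 892·(1 - 0.542) = 408.
From dy/dt = 0: 0.013·408 - 0.573 = 0.0364z*, so z* = 4.73/0.0364 = 130.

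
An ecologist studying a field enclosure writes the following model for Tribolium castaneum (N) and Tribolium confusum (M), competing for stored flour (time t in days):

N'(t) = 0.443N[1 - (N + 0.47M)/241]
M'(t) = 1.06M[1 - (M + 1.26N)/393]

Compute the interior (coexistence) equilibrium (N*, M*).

N* ≈ 138, M* ≈ 219

Setting both brackets to zero gives the nullclines N + 0.47M = 241 and 1.26N + M = 393.
Substituting M = 393 - 1.26N into the first: N(1 - 0.47·1.26) = 241 - 0.47·393.
So N* = 56.3/0.408 = 138, and then M* = 393 - 1.26·138 = 219.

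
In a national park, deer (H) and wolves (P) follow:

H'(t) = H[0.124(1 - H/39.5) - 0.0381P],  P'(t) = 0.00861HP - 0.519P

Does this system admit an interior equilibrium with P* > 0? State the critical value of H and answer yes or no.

The predator equation gives dP/dt > 0 only when H > 0.519/0.00861 = 60.3.
Without the predator, H → K = 39.5. Since 39.5 < 60.3, the predator cannot invade.

Threshold H = 60.3; K < 60.3, so no, the predator goes extinct.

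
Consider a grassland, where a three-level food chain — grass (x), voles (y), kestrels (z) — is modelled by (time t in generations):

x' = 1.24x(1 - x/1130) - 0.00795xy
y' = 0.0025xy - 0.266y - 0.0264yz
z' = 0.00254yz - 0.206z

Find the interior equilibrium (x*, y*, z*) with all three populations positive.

From dz/dt = 0: 0.00254y* = 0.206, so y* = 81.1.
From dx/dt = 0: 1.24(1 - x*/1130) = 0.00795·81.1, giving x* = 1130·(1 - 0.52) = 542.
From dy/dt = 0: 0.0025·542 - 0.266 = 0.0264z*, so z* = 1.09/0.0264 = 41.3.

x* ≈ 542, y* ≈ 81.1, z* ≈ 41.3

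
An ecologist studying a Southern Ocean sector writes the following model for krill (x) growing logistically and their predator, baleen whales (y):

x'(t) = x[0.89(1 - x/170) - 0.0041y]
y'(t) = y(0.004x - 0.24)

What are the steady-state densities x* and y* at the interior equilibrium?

From dy/dt = 0 with y > 0: 0.004x* = 0.24, so x* = 60.
Substitute into dx/dt = 0: 0.89(1 - 60/170) = 0.0041y*.
The bracket is 0.647, giving y* = 0.576/0.0041 = 140.

x* ≈ 60, y* ≈ 140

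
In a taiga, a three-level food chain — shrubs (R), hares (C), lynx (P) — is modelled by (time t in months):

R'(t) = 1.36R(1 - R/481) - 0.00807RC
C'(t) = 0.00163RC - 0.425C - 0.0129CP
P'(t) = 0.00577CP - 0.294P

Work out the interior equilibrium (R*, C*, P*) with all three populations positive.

R* ≈ 336, C* ≈ 51, P* ≈ 9.46

From dP/dt = 0: 0.00577C* = 0.294, so C* = 51.
From dR/dt = 0: 1.36(1 - R*/481) = 0.00807·51, giving R* = 481·(1 - 0.302) = 336.
From dC/dt = 0: 0.00163·336 - 0.425 = 0.0129P*, so P* = 0.122/0.0129 = 9.46.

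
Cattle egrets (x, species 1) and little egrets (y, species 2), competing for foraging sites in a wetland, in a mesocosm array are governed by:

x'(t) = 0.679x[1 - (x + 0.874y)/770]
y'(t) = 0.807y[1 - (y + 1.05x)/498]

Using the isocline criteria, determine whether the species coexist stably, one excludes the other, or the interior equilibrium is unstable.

Compare the nullcline intercepts: K1/α12 = 770/0.874 = 881 > K2 = 498; K2/α21 = 498/1.05 = 474 < K1 = 770.
Since the inequalities point opposite ways, species 1 can invade but species 2 cannot.

species 1 excludes species 2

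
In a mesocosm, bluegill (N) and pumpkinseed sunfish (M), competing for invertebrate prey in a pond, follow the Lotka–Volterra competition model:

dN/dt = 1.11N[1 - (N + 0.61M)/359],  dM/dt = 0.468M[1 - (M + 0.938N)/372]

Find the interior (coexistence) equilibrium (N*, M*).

Setting both brackets to zero gives the nullclines N + 0.61M = 359 and 0.938N + M = 372.
Substituting M = 372 - 0.938N into the first: N(1 - 0.61·0.938) = 359 - 0.61·372.
So N* = 132/0.428 = 309, and then M* = 372 - 0.938·309 = 82.4.

N* ≈ 309, M* ≈ 82.4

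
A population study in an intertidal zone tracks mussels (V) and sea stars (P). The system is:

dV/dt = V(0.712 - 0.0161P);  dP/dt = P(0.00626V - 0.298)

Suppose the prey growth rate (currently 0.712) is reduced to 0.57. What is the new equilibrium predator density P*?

P* ≈ 35.4

At the interior fixed point, setting dV/dt = 0 with V > 0 fixes P* = (prey growth rate)/(VP coefficient) — independent of the other coefficients.
With the change, P* = 0.57/0.0161 = 35.4; it falls from 44.2.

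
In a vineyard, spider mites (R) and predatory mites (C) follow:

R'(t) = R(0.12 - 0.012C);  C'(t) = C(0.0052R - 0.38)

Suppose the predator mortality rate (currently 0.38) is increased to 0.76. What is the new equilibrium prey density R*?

At the interior fixed point, setting dC/dt = 0 with C > 0 fixes R* = (predator death rate)/(RC coefficient) — independent of the other coefficients.
With the change, R* = 0.76/0.0052 = 146; it rises from 73.1.

R* ≈ 146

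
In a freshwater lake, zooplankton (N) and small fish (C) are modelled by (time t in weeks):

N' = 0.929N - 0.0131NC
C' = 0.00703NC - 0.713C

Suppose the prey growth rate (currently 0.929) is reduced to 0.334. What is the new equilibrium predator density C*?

C* ≈ 25.5

At the interior fixed point, setting dN/dt = 0 with N > 0 fixes C* = (prey growth rate)/(NC coefficient) — independent of the other coefficients.
With the change, C* = 0.334/0.0131 = 25.5; it falls from 70.9.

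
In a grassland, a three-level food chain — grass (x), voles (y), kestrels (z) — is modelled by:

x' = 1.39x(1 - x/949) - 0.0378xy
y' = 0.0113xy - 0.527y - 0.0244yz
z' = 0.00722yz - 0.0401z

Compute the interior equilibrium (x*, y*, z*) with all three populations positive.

From dz/dt = 0: 0.00722y* = 0.0401, so y* = 5.55.
From dx/dt = 0: 1.39(1 - x*/949) = 0.0378·5.55, giving x* = 949·(1 - 0.151) = 806.
From dy/dt = 0: 0.0113·806 - 0.527 = 0.0244z*, so z* = 8.58/0.0244 = 352.

x* ≈ 806, y* ≈ 5.55, z* ≈ 352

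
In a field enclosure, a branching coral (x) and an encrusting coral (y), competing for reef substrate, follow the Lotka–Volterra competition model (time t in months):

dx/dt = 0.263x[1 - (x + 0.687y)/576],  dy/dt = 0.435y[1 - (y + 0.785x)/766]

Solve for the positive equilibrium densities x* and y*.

Setting both brackets to zero gives the nullclines x + 0.687y = 576 and 0.785x + y = 766.
Substituting y = 766 - 0.785x into the first: x(1 - 0.687·0.785) = 576 - 0.687·766.
So x* = 49.8/0.461 = 108, and then y* = 766 - 0.785·108 = 681.

x* ≈ 108, y* ≈ 681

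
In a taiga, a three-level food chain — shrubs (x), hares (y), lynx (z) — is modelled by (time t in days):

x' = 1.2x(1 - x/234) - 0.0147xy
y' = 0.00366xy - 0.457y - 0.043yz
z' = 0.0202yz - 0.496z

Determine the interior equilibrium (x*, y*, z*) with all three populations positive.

x* ≈ 164, y* ≈ 24.6, z* ≈ 3.3

From dz/dt = 0: 0.0202y* = 0.496, so y* = 24.6.
From dx/dt = 0: 1.2(1 - x*/234) = 0.0147·24.6, giving x* = 234·(1 - 0.301) = 164.
From dy/dt = 0: 0.00366·164 - 0.457 = 0.043z*, so z* = 0.142/0.043 = 3.3.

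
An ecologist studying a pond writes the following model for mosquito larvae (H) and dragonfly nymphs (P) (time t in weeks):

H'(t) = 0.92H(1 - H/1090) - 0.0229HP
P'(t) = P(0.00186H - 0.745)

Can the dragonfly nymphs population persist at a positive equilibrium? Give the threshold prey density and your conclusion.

Threshold H = 401; K > 401, so yes, the predator persists.

The predator equation gives dP/dt > 0 only when H > 0.745/0.00186 = 401.
Without the predator, H → K = 1090. Since 1090 > 401, the predator can invade and persist.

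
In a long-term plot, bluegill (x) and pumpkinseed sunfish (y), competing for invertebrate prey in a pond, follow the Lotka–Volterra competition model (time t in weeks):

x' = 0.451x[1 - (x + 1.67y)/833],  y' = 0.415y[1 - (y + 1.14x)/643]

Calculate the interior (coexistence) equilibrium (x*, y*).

x* ≈ 266, y* ≈ 339

Setting both brackets to zero gives the nullclines x + 1.67y = 833 and 1.14x + y = 643.
Substituting y = 643 - 1.14x into the first: x(1 - 1.67·1.14) = 833 - 1.67·643.
So x* = -241/-0.904 = 266, and then y* = 643 - 1.14·266 = 339.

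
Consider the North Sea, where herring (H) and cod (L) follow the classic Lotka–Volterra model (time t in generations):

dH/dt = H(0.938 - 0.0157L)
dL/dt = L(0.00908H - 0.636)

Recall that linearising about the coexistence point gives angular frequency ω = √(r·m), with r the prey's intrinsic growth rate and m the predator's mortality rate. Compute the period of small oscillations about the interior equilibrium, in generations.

Here r = 0.938 and m = 0.636, so r·m = 0.597.
ω = √0.597 = 0.772 per generation, hence T = 2π/ω ≈ 8.13 generations.

T ≈ 8.13 generations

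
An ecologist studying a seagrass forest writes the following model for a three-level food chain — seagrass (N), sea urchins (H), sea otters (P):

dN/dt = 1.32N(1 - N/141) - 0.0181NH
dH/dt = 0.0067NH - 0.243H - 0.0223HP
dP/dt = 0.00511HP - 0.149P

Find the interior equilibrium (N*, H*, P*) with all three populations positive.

From dP/dt = 0: 0.00511H* = 0.149, so H* = 29.2.
From dN/dt = 0: 1.32(1 - N*/141) = 0.0181·29.2, giving N* = 141·(1 - 0.4) = 84.6.
From dH/dt = 0: 0.0067·84.6 - 0.243 = 0.0223P*, so P* = 0.324/0.0223 = 14.5.

N* ≈ 84.6, H* ≈ 29.2, P* ≈ 14.5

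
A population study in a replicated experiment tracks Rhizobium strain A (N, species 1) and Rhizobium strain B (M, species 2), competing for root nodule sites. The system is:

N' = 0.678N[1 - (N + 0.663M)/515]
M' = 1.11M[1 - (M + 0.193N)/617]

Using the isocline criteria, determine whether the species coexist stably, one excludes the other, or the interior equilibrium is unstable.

stable coexistence

Compare the nullcline intercepts: K1/α12 = 515/0.663 = 777 > K2 = 617; K2/α21 = 617/0.193 = 3200 > K1 = 515.
Since both inequalities hold, each species can invade when rare, so the interior equilibrium is stable.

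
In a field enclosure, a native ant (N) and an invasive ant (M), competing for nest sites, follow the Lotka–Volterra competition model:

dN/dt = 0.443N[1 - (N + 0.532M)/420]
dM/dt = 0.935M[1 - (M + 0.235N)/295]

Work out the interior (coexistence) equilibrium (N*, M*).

N* ≈ 301, M* ≈ 224

Setting both brackets to zero gives the nullclines N + 0.532M = 420 and 0.235N + M = 295.
Substituting M = 295 - 0.235N into the first: N(1 - 0.532·0.235) = 420 - 0.532·295.
So N* = 263/0.875 = 301, and then M* = 295 - 0.235·301 = 224.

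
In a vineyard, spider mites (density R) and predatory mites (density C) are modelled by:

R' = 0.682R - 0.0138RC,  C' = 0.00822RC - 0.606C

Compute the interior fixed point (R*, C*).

R* ≈ 73.7, C* ≈ 49.4

Set dC/dt = 0 with C > 0: 0.00822R - 0.606 = 0, so R* = 0.606/0.00822 = 73.7.
Set dR/dt = 0 with R > 0: 0.682 - 0.0138C = 0, so C* = 0.682/0.0138 = 49.4.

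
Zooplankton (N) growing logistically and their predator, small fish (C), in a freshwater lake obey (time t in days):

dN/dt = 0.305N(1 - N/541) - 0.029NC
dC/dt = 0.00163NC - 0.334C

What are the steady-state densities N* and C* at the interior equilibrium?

N* ≈ 205, C* ≈ 6.53

From dC/dt = 0 with C > 0: 0.00163N* = 0.334, so N* = 205.
Substitute into dN/dt = 0: 0.305(1 - 205/541) = 0.029C*.
The bracket is 0.621, giving C* = 0.189/0.029 = 6.53.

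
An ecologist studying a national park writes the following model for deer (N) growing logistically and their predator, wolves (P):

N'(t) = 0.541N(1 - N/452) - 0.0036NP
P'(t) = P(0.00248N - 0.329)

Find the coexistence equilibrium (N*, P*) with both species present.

From dP/dt = 0 with P > 0: 0.00248N* = 0.329, so N* = 133.
Substitute into dN/dt = 0: 0.541(1 - 133/452) = 0.0036P*.
The bracket is 0.707, giving P* = 0.382/0.0036 = 106.

N* ≈ 133, P* ≈ 106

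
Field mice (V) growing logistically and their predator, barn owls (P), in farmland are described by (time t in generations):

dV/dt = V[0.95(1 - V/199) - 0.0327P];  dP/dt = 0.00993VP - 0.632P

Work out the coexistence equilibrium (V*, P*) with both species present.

V* ≈ 63.6, P* ≈ 19.8

From dP/dt = 0 with P > 0: 0.00993V* = 0.632, so V* = 63.6.
Substitute into dV/dt = 0: 0.95(1 - 63.6/199) = 0.0327P*.
The bracket is 0.68, giving P* = 0.646/0.0327 = 19.8.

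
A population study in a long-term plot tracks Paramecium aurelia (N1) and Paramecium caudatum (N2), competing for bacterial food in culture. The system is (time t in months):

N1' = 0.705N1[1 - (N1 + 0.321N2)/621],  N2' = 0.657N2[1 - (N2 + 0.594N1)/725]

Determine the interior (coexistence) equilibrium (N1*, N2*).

N1* ≈ 480, N2* ≈ 440

Setting both brackets to zero gives the nullclines N1 + 0.321N2 = 621 and 0.594N1 + N2 = 725.
Substituting N2 = 725 - 0.594N1 into the first: N1(1 - 0.321·0.594) = 621 - 0.321·725.
So N1* = 388/0.809 = 480, and then N2* = 725 - 0.594·480 = 440.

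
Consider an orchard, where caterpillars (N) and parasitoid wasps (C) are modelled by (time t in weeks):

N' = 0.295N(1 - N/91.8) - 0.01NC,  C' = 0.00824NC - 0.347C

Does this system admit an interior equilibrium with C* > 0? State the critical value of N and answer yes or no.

The predator equation gives dC/dt > 0 only when N > 0.347/0.00824 = 42.1.
Without the predator, N → K = 91.8. Since 91.8 > 42.1, the predator can invade and persist.

Threshold N = 42.1; K > 42.1, so yes, the predator persists.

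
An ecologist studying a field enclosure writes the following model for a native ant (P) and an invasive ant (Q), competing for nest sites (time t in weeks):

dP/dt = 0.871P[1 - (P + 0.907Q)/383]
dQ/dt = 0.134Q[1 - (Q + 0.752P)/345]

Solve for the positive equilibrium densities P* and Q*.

Setting both brackets to zero gives the nullclines P + 0.907Q = 383 and 0.752P + Q = 345.
Substituting Q = 345 - 0.752P into the first: P(1 - 0.907·0.752) = 383 - 0.907·345.
So P* = 70.1/0.318 = 220, and then Q* = 345 - 0.752·220 = 179.

P* ≈ 220, Q* ≈ 179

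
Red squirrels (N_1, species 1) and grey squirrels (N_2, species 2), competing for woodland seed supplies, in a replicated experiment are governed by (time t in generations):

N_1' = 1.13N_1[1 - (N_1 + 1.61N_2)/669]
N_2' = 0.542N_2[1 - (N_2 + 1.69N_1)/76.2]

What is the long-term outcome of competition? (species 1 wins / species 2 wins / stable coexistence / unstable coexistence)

Compare the nullcline intercepts: K1/α12 = 669/1.61 = 416 > K2 = 76.2; K2/α21 = 76.2/1.69 = 45.1 < K1 = 669.
Since the inequalities point opposite ways, species 1 can invade but species 2 cannot.

species 1 excludes species 2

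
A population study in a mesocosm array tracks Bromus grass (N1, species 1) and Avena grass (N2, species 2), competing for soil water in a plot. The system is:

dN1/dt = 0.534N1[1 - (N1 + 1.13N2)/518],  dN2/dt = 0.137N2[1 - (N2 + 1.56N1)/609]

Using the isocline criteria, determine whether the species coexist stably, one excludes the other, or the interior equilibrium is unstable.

unstable coexistence (outcome depends on initial conditions)

Compare the nullcline intercepts: K1/α12 = 518/1.13 = 458 < K2 = 609; K2/α21 = 609/1.56 = 390 < K1 = 518.
Since both are reversed, neither can invade when rare; the interior point is a saddle.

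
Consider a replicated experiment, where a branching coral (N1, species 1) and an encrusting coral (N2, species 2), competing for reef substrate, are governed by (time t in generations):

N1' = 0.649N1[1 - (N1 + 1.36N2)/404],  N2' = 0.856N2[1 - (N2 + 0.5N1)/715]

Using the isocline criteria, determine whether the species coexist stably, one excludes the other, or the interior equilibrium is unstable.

Compare the nullcline intercepts: K1/α12 = 404/1.36 = 297 < K2 = 715; K2/α21 = 715/0.5 = 1430 > K1 = 404.
Since the inequalities point opposite ways, species 2 can invade but species 1 cannot.

species 2 excludes species 1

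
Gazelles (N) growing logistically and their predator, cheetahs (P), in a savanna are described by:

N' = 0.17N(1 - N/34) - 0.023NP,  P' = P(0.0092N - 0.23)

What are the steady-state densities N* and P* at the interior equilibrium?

From dP/dt = 0 with P > 0: 0.0092N* = 0.23, so N* = 25.
Substitute into dN/dt = 0: 0.17(1 - 25/34) = 0.023P*.
The bracket is 0.265, giving P* = 0.045/0.023 = 1.96.

N* ≈ 25, P* ≈ 1.96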